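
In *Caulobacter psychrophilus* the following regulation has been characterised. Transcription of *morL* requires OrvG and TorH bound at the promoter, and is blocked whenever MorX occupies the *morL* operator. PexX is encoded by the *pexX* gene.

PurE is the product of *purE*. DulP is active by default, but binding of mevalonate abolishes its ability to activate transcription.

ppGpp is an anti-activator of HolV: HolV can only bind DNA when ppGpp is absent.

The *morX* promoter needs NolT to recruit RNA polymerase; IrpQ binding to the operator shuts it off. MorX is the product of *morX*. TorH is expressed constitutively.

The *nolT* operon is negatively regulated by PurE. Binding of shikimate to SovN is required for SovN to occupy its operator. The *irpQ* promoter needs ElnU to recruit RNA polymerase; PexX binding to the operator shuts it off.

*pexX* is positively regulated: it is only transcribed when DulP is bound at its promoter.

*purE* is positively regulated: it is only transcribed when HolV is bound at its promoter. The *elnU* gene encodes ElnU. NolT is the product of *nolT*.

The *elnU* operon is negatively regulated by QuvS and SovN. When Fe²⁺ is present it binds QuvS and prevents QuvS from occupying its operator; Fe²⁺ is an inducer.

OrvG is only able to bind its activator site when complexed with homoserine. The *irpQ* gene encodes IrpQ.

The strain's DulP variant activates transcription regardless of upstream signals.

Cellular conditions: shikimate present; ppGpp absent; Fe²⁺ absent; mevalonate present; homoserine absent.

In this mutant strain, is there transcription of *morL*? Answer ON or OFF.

OFF

Homoserine is absent, so OrvG is inactive.
TorH is produced constitutively and is active.
ppGpp is absent, so HolV is active.
No repressor is bound and HolV is active, so *purE* is transcribed.
So PurE is produced and active.
With repressor PurE bound, *nolT* is not transcribed.
So NolT is not produced.
DulP is constitutively active in this strain.
No repressor is bound and DulP is active, so *pexX* is transcribed.
So PexX is produced and active.
Fe²⁺ is absent, so QuvS is active.
Shikimate is present, so SovN is active.
With repressor QuvS bound, *elnU* is not transcribed.
So ElnU is not produced.
With repressor PexX bound, *irpQ* is not transcribed.
So IrpQ is not produced.
Required activator NolT is absent, so *morX* is not transcribed.
So MorX is not produced.
Required activator OrvG is absent, so *morL* is not transcribed.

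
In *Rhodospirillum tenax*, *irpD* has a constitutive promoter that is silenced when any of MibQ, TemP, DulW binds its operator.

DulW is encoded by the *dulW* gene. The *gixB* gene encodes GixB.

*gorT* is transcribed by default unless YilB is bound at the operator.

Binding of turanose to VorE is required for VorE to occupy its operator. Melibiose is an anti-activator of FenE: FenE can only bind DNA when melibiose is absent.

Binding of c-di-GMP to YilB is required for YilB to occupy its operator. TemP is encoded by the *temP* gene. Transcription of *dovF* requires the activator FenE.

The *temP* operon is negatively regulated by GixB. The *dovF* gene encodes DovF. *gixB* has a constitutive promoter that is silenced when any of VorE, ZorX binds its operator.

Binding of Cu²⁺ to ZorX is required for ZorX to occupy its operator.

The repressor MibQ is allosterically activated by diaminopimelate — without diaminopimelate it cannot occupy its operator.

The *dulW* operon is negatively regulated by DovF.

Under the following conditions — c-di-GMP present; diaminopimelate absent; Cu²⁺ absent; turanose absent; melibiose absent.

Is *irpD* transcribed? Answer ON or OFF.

Diaminopimelate is absent, so MibQ is inactive.
Turanose is absent, so VorE is inactive.
Cu²⁺ is absent, so ZorX is inactive.
With no repressor bound, *gixB* is transcribed.
So GixB is produced and active.
With repressor GixB bound, *temP* is not transcribed.
So TemP is not produced.
Melibiose is absent, so FenE is active.
No repressor is bound and FenE is active, so *dovF* is transcribed.
So DovF is produced and active.
With repressor DovF bound, *dulW* is not transcribed.
So DulW is not produced.
With no repressor bound, *irpD* is transcribed.

ON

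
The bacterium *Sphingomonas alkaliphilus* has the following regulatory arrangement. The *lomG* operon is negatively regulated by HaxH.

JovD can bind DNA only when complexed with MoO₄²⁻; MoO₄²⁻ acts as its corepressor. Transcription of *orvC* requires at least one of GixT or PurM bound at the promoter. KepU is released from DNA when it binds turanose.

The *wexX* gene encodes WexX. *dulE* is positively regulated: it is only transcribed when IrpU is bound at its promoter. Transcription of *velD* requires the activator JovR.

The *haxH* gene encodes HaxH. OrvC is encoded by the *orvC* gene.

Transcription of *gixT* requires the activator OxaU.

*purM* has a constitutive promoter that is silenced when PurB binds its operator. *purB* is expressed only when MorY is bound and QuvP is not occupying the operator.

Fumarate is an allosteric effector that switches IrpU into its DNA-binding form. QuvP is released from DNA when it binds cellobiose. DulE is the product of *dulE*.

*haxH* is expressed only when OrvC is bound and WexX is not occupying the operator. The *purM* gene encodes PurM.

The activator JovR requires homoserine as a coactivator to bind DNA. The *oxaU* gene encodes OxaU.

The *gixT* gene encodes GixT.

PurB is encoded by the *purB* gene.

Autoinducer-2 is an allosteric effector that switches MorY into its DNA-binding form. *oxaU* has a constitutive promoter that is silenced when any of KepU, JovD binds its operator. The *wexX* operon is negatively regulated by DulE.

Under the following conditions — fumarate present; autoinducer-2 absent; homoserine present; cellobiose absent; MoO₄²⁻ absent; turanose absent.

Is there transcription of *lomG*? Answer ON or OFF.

OFF

Turanose is absent, so KepU is active.
MoO₄²⁻ is absent, so JovD is inactive.
With repressor KepU bound, *oxaU* is not transcribed.
So OxaU is not produced.
Required activator OxaU is absent, so *gixT* is not transcribed.
So GixT is not produced.
Cellobiose is absent, so QuvP is active.
Autoinducer-2 is absent, so MorY is inactive.
With repressor QuvP bound, *purB* is not transcribed.
So PurB is not produced.
With no repressor bound, *purM* is transcribed.
So PurM is produced and active.
Activator PurM is present, so *orvC* is transcribed.
So OrvC is produced and active.
Fumarate is present, so IrpU is active.
No repressor is bound and IrpU is active, so *dulE* is transcribed.
So DulE is produced and active.
With repressor DulE bound, *wexX* is not transcribed.
So WexX is not produced.
No repressor is bound and OrvC is active, so *haxH* is transcribed.
So HaxH is produced and active.
With repressor HaxH bound, *lomG* is not transcribed.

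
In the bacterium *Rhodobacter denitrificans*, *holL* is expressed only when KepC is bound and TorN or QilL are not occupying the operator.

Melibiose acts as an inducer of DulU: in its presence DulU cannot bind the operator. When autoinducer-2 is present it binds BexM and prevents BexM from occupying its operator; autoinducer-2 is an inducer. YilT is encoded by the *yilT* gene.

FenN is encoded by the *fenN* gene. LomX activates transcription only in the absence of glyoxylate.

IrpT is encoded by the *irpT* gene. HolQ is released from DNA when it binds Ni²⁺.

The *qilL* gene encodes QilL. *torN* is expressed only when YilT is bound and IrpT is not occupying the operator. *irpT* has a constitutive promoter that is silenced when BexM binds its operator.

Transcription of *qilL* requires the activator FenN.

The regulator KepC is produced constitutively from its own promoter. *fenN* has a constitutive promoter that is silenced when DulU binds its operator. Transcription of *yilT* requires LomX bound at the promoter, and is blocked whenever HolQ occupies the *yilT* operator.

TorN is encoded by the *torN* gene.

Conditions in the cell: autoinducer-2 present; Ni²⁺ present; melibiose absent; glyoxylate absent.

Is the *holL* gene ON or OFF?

ON

Autoinducer-2 is present, so BexM is inactive.
With no repressor bound, *irpT* is transcribed.
So IrpT is produced and active.
Glyoxylate is absent, so LomX is active.
Ni²⁺ is present, so HolQ is inactive.
No repressor is bound and LomX is active, so *yilT* is transcribed.
So YilT is produced and active.
With repressor IrpT bound, *torN* is not transcribed.
So TorN is not produced.
KepC is produced constitutively and is active.
Melibiose is absent, so DulU is active.
With repressor DulU bound, *fenN* is not transcribed.
So FenN is not produced.
Required activator FenN is absent, so *qilL* is not transcribed.
So QilL is not produced.
No repressor is bound and KepC is active, so *holL* is transcribed.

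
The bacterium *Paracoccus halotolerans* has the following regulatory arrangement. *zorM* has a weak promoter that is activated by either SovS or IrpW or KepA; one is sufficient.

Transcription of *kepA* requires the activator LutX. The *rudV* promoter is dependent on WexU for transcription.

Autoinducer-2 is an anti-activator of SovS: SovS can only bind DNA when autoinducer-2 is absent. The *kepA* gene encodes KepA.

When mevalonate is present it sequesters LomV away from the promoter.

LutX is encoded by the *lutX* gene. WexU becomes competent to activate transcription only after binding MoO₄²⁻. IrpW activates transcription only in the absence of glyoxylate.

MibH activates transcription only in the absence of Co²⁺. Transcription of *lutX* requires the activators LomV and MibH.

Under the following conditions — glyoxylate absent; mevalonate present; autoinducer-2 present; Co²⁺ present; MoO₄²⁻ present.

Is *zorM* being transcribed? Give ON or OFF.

Autoinducer-2 is present, so SovS is inactive.
Glyoxylate is absent, so IrpW is active.
Mevalonate is present, so LomV is inactive.
Co²⁺ is present, so MibH is inactive.
Required activator LomV is absent, so *lutX* is not transcribed.
So LutX is not produced.
Required activator LutX is absent, so *kepA* is not transcribed.
So KepA is not produced.
Activator IrpW is present, so *zorM* is transcribed.

ON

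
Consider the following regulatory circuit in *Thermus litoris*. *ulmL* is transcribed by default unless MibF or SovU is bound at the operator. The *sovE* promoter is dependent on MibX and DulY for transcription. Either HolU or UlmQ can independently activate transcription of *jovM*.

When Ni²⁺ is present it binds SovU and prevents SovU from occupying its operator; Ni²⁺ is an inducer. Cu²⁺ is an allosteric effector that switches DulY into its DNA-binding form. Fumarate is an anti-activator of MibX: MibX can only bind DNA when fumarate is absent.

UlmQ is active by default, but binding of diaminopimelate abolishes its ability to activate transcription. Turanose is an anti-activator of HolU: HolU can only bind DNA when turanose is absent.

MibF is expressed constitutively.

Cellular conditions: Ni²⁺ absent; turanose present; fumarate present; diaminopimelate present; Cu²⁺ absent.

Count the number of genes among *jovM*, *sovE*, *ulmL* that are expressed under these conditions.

Turanose is present, so HolU is inactive.
Diaminopimelate is present, so UlmQ is inactive.
No activator is available at the *jovM* promoter, so *jovM* is not transcribed.
→ *jovM* is OFF.
Fumarate is present, so MibX is inactive.
Cu²⁺ is absent, so DulY is inactive.
Required activator MibX is absent, so *sovE* is not transcribed.
→ *sovE* is OFF.
MibF is produced constitutively and is active.
Ni²⁺ is absent, so SovU is active.
With repressor MibF bound, *ulmL* is not transcribed.
→ *ulmL* is OFF.
0 of the 3 genes are transcribed.

0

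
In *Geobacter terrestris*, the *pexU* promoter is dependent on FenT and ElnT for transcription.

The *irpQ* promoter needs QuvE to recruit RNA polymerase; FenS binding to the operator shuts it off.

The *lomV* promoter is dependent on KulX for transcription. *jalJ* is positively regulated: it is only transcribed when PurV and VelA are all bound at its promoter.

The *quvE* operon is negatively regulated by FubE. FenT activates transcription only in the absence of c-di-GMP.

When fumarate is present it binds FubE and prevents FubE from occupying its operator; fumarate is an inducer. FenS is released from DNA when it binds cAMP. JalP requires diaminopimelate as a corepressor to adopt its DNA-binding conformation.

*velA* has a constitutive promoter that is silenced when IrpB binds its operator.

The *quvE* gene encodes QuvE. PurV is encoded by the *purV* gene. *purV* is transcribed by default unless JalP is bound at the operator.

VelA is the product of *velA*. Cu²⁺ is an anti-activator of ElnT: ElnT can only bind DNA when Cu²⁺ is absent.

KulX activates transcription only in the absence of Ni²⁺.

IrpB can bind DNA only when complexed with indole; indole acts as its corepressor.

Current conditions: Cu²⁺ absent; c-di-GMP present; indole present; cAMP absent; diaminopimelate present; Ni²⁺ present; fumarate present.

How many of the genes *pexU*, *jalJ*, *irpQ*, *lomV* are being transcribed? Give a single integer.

0

c-di-GMP is present, so FenT is inactive.
Cu²⁺ is absent, so ElnT is active.
Required activator FenT is absent, so *pexU* is not transcribed.
→ *pexU* is OFF.
Diaminopimelate is present, so JalP is active.
With repressor JalP bound, *purV* is not transcribed.
So PurV is not produced.
Indole is present, so IrpB is active.
With repressor IrpB bound, *velA* is not transcribed.
So VelA is not produced.
Required activator PurV is absent, so *jalJ* is not transcribed.
→ *jalJ* is OFF.
cAMP is absent, so FenS is active.
Fumarate is present, so FubE is inactive.
With no repressor bound, *quvE* is transcribed.
So QuvE is produced and active.
With repressor FenS bound, *irpQ* is not transcribed.
→ *irpQ* is OFF.
Ni²⁺ is present, so KulX is inactive.
Required activator KulX is absent, so *lomV* is not transcribed.
→ *lomV* is OFF.
0 of the 4 genes are transcribed.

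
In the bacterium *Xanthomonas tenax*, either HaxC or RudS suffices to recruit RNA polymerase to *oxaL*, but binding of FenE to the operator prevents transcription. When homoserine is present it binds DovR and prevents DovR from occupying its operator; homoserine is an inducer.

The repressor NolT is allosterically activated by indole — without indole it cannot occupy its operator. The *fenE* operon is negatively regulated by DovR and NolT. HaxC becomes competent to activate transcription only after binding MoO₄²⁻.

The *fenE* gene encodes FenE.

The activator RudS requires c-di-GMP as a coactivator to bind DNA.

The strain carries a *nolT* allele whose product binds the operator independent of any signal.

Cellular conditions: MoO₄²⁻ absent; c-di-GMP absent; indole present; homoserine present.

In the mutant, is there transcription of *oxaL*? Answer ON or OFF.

OFF

Homoserine is present, so DovR is inactive.
NolT is constitutively active in this strain.
With repressor NolT bound, *fenE* is not transcribed.
So FenE is not produced.
MoO₄²⁻ is absent, so HaxC is inactive.
c-di-GMP is absent, so RudS is inactive.
No activator is available at the *oxaL* promoter, so *oxaL* is not transcribed.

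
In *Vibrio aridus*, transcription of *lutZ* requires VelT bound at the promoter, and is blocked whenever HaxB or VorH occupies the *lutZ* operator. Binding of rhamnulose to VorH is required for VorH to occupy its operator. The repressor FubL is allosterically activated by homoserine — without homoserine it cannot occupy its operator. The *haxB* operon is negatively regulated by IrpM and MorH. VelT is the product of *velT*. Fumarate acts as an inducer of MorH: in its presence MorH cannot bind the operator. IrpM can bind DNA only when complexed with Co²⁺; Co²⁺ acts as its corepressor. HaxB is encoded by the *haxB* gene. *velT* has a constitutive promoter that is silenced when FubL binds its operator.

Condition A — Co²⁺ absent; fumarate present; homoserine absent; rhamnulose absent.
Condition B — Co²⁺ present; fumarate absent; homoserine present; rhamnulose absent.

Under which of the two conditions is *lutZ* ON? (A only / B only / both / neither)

neither

Condition A:
Co²⁺ is absent, so IrpM is inactive.
Fumarate is present, so MorH is inactive.
With no repressor bound, *haxB* is transcribed.
So HaxB is produced and active.
Homoserine is absent, so FubL is inactive.
With no repressor bound, *velT* is transcribed.
So VelT is produced and active.
Rhamnulose is absent, so VorH is inactive.
With repressor HaxB bound, *lutZ* is not transcribed.
→ *lutZ* is OFF in A.
Condition B:
Co²⁺ is present, so IrpM is active.
Fumarate is absent, so MorH is active.
With repressor IrpM bound, *haxB* is not transcribed.
So HaxB is not produced.
Homoserine is present, so FubL is active.
With repressor FubL bound, *velT* is not transcribed.
So VelT is not produced.
Rhamnulose is absent, so VorH is inactive.
Required activator VelT is absent, so *lutZ* is not transcribed.
→ *lutZ* is OFF in B.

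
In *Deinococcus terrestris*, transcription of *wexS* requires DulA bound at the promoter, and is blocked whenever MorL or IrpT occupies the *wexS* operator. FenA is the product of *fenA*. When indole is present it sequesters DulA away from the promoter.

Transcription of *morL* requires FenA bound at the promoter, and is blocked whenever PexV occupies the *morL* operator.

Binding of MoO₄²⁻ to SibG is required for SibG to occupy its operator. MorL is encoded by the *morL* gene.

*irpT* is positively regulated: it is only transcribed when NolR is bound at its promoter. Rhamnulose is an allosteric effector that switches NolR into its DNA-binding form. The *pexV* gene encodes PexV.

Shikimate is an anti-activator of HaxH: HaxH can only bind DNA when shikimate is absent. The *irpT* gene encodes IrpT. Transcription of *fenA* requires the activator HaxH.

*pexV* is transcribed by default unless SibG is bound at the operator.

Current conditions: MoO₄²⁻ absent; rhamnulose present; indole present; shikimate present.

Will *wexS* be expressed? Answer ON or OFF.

Indole is present, so DulA is inactive.
Shikimate is present, so HaxH is inactive.
Required activator HaxH is absent, so *fenA* is not transcribed.
So FenA is not produced.
MoO₄²⁻ is absent, so SibG is inactive.
With no repressor bound, *pexV* is transcribed.
So PexV is produced and active.
With repressor PexV bound, *morL* is not transcribed.
So MorL is not produced.
Rhamnulose is present, so NolR is active.
No repressor is bound and NolR is active, so *irpT* is transcribed.
So IrpT is produced and active.
With repressor IrpT bound, *wexS* is not transcribed.

OFF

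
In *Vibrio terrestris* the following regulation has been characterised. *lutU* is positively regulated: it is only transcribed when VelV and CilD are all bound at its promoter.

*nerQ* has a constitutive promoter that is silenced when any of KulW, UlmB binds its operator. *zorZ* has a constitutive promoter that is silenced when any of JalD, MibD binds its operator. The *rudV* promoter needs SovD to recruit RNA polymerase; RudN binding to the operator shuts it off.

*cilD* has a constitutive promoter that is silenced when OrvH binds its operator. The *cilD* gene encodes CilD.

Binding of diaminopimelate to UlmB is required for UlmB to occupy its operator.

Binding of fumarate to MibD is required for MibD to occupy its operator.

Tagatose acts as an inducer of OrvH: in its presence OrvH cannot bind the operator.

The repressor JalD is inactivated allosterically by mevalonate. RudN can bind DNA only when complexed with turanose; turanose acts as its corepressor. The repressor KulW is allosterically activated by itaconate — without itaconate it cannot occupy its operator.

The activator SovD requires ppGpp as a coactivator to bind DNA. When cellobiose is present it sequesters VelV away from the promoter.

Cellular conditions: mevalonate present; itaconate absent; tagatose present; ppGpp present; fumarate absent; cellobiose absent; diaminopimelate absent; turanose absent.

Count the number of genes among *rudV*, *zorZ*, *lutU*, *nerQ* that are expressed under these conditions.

4

Turanose is absent, so RudN is inactive.
ppGpp is present, so SovD is active.
No repressor is bound and SovD is active, so *rudV* is transcribed.
→ *rudV* is ON.
Mevalonate is present, so JalD is inactive.
Fumarate is absent, so MibD is inactive.
With no repressor bound, *zorZ* is transcribed.
→ *zorZ* is ON.
Cellobiose is absent, so VelV is active.
Tagatose is present, so OrvH is inactive.
With no repressor bound, *cilD* is transcribed.
So CilD is produced and active.
No repressor is bound and VelV and CilD are active, so *lutU* is transcribed.
→ *lutU* is ON.
Itaconate is absent, so KulW is inactive.
Diaminopimelate is absent, so UlmB is inactive.
With no repressor bound, *nerQ* is transcribed.
→ *nerQ* is ON.
4 of the 4 genes are transcribed.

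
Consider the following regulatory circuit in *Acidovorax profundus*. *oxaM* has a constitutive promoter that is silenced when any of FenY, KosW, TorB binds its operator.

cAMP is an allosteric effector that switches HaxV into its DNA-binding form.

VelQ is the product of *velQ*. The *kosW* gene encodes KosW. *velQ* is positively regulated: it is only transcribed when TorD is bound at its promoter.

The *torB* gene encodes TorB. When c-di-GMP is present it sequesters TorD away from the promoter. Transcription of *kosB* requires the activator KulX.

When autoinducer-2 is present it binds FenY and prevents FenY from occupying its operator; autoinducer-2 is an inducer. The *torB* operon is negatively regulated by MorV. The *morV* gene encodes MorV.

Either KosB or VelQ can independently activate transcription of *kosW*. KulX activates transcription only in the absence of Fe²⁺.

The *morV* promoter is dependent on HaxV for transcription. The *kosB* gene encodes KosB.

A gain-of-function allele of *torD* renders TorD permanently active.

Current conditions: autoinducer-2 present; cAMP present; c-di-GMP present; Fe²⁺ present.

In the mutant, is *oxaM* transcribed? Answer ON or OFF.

Autoinducer-2 is present, so FenY is inactive.
Fe²⁺ is present, so KulX is inactive.
Required activator KulX is absent, so *kosB* is not transcribed.
So KosB is not produced.
TorD is constitutively active in this strain.
No repressor is bound and TorD is active, so *velQ* is transcribed.
So VelQ is produced and active.
Activator VelQ is present, so *kosW* is transcribed.
So KosW is produced and active.
cAMP is present, so HaxV is active.
No repressor is bound and HaxV is active, so *morV* is transcribed.
So MorV is produced and active.
With repressor MorV bound, *torB* is not transcribed.
So TorB is not produced.
With repressor KosW bound, *oxaM* is not transcribed.

OFF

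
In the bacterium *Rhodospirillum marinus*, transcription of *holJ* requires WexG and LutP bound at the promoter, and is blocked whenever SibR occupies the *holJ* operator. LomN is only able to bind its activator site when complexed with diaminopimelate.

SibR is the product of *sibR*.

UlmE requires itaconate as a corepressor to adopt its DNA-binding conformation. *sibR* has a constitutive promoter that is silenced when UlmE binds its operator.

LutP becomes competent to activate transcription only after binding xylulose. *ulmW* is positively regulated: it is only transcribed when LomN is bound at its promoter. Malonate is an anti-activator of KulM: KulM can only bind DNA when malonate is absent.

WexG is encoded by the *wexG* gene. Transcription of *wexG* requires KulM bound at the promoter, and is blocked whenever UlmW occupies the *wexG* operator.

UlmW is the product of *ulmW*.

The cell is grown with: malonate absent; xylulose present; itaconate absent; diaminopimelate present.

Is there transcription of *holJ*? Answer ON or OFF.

OFF

Diaminopimelate is present, so LomN is active.
No repressor is bound and LomN is active, so *ulmW* is transcribed.
So UlmW is produced and active.
Malonate is absent, so KulM is active.
With repressor UlmW bound, *wexG* is not transcribed.
So WexG is not produced.
Itaconate is absent, so UlmE is inactive.
With no repressor bound, *sibR* is transcribed.
So SibR is produced and active.
Xylulose is present, so LutP is active.
With repressor SibR bound, *holJ* is not transcribed.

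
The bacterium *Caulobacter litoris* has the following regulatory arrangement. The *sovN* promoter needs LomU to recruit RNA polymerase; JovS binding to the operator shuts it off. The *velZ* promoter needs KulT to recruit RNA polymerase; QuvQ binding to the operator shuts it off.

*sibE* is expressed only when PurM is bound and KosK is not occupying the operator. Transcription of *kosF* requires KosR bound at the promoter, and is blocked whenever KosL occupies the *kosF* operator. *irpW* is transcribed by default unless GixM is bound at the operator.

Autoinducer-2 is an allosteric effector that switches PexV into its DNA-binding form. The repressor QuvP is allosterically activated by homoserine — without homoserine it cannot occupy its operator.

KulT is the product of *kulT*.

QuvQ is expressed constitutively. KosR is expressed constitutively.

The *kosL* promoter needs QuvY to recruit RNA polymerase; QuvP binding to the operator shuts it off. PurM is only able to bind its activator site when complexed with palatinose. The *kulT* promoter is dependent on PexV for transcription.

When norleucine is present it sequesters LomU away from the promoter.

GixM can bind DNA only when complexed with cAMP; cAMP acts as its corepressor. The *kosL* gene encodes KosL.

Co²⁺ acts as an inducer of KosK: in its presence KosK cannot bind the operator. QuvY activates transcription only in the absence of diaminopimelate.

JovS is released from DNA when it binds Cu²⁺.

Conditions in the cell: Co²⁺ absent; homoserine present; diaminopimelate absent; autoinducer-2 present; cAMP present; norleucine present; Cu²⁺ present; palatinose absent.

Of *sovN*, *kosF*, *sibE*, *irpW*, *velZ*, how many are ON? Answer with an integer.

1

Norleucine is present, so LomU is inactive.
Cu²⁺ is present, so JovS is inactive.
Required activator LomU is absent, so *sovN* is not transcribed.
→ *sovN* is OFF.
KosR is produced constitutively and is active.
Homoserine is present, so QuvP is active.
Diaminopimelate is absent, so QuvY is active.
With repressor QuvP bound, *kosL* is not transcribed.
So KosL is not produced.
No repressor is bound and KosR is active, so *kosF* is transcribed.
→ *kosF* is ON.
Co²⁺ is absent, so KosK is active.
Palatinose is absent, so PurM is inactive.
With repressor KosK bound, *sibE* is not transcribed.
→ *sibE* is OFF.
cAMP is present, so GixM is active.
With repressor GixM bound, *irpW* is not transcribed.
→ *irpW* is OFF.
QuvQ is produced constitutively and is active.
Autoinducer-2 is present, so PexV is active.
No repressor is bound and PexV is active, so *kulT* is transcribed.
So KulT is produced and active.
With repressor QuvQ bound, *velZ* is not transcribed.
→ *velZ* is OFF.
1 of the 5 genes is transcribed.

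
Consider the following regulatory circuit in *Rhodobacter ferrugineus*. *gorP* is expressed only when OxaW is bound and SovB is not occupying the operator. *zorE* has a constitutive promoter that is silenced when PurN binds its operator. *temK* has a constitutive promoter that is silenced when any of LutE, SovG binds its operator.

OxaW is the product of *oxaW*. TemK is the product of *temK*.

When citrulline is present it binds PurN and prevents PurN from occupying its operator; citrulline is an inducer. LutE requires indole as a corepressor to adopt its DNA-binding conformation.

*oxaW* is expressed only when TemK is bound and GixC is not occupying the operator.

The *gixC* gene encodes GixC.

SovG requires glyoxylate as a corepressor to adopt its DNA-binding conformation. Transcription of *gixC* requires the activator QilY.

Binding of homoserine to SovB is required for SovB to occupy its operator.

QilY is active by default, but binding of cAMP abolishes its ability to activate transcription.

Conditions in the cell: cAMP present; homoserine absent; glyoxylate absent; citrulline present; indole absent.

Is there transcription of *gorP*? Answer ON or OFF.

Homoserine is absent, so SovB is inactive.
cAMP is present, so QilY is inactive.
Required activator QilY is absent, so *gixC* is not transcribed.
So GixC is not produced.
Indole is absent, so LutE is inactive.
Glyoxylate is absent, so SovG is inactive.
With no repressor bound, *temK* is transcribed.
So TemK is produced and active.
No repressor is bound and TemK is active, so *oxaW* is transcribed.
So OxaW is produced and active.
No repressor is bound and OxaW is active, so *gorP* is transcribed.

ON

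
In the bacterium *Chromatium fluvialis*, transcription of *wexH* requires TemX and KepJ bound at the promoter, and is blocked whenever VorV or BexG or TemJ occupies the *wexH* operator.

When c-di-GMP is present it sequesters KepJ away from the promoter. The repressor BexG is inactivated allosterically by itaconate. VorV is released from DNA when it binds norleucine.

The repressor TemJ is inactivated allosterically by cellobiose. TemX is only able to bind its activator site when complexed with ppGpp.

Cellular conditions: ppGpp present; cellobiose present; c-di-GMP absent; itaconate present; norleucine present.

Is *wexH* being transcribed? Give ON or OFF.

ON

Norleucine is present, so VorV is inactive.
Itaconate is present, so BexG is inactive.
Cellobiose is present, so TemJ is inactive.
ppGpp is present, so TemX is active.
c-di-GMP is absent, so KepJ is active.
No repressor is bound and TemX and KepJ are active, so *wexH* is transcribed.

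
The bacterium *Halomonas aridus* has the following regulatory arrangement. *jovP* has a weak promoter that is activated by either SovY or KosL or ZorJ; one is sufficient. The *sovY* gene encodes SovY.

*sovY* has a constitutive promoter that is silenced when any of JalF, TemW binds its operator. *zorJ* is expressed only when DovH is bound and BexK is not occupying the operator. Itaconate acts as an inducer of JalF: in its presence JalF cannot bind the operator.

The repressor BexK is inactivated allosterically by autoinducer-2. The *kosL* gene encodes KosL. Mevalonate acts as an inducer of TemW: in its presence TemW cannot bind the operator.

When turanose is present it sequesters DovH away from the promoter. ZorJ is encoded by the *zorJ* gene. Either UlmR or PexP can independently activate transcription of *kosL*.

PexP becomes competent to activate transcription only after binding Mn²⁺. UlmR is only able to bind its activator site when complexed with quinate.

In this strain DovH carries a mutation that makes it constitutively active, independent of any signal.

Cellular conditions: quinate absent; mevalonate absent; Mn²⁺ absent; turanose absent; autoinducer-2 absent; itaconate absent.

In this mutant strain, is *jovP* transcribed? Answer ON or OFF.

OFF

Itaconate is absent, so JalF is active.
Mevalonate is absent, so TemW is active.
With repressor JalF bound, *sovY* is not transcribed.
So SovY is not produced.
Quinate is absent, so UlmR is inactive.
Mn²⁺ is absent, so PexP is inactive.
No activator is available at the *kosL* promoter, so *kosL* is not transcribed.
So KosL is not produced.
Autoinducer-2 is absent, so BexK is active.
DovH is constitutively active in this strain.
With repressor BexK bound, *zorJ* is not transcribed.
So ZorJ is not produced.
No activator is available at the *jovP* promoter, so *jovP* is not transcribed.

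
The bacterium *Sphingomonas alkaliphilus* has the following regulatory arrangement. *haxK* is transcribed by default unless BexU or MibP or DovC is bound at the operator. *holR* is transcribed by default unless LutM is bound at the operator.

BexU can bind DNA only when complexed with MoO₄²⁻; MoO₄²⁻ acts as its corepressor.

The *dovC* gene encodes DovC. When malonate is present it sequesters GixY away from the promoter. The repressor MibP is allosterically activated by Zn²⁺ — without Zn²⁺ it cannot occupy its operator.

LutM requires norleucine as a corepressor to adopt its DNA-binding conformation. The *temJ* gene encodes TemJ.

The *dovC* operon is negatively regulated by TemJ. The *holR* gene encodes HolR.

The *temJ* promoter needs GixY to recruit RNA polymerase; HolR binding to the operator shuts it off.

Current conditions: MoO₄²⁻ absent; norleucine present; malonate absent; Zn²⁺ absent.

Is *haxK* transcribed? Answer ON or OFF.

MoO₄²⁻ is absent, so BexU is inactive.
Zn²⁺ is absent, so MibP is inactive.
Norleucine is present, so LutM is active.
With repressor LutM bound, *holR* is not transcribed.
So HolR is not produced.
Malonate is absent, so GixY is active.
No repressor is bound and GixY is active, so *temJ* is transcribed.
So TemJ is produced and active.
With repressor TemJ bound, *dovC* is not transcribed.
So DovC is not produced.
With no repressor bound, *haxK* is transcribed.

ON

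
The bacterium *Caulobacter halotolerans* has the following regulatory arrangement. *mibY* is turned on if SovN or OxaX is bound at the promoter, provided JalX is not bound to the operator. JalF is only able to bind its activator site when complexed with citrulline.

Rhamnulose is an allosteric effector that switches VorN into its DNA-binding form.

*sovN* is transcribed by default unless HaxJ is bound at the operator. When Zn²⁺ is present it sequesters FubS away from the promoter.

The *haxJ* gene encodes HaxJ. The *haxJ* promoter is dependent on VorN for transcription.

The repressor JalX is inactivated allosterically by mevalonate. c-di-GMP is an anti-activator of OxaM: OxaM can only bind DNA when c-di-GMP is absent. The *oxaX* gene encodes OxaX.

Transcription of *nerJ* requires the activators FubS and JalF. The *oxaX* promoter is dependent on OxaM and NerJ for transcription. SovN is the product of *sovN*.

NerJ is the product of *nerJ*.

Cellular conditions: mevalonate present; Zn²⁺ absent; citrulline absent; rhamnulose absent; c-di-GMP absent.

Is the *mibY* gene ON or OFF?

Rhamnulose is absent, so VorN is inactive.
Required activator VorN is absent, so *haxJ* is not transcribed.
So HaxJ is not produced.
With no repressor bound, *sovN* is transcribed.
So SovN is produced and active.
Mevalonate is present, so JalX is inactive.
c-di-GMP is absent, so OxaM is active.
Zn²⁺ is absent, so FubS is active.
Citrulline is absent, so JalF is inactive.
Required activator JalF is absent, so *nerJ* is not transcribed.
So NerJ is not produced.
Required activator NerJ is absent, so *oxaX* is not transcribed.
So OxaX is not produced.
Activator SovN is present, so *mibY* is transcribed.

ON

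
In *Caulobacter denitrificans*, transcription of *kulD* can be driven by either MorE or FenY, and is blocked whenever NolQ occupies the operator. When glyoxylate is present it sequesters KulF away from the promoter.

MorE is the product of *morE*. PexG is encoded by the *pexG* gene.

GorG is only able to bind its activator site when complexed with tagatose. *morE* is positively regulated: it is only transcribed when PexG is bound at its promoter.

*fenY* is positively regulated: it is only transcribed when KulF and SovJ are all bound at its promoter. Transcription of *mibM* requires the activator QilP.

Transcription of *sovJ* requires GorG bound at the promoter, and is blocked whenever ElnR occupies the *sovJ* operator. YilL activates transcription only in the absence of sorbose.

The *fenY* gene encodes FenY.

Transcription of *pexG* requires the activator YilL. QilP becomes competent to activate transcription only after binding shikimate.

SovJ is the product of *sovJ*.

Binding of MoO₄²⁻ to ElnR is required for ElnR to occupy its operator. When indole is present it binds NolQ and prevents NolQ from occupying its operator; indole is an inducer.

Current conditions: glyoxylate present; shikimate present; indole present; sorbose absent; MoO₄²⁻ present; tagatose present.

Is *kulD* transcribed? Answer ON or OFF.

ON

Sorbose is absent, so YilL is active.
No repressor is bound and YilL is active, so *pexG* is transcribed.
So PexG is produced and active.
No repressor is bound and PexG is active, so *morE* is transcribed.
So MorE is produced and active.
Glyoxylate is present, so KulF is inactive.
Tagatose is present, so GorG is active.
MoO₄²⁻ is present, so ElnR is active.
With repressor ElnR bound, *sovJ* is not transcribed.
So SovJ is not produced.
Required activator KulF is absent, so *fenY* is not transcribed.
So FenY is not produced.
Indole is present, so NolQ is inactive.
Activator MorE is present, so *kulD* is transcribed.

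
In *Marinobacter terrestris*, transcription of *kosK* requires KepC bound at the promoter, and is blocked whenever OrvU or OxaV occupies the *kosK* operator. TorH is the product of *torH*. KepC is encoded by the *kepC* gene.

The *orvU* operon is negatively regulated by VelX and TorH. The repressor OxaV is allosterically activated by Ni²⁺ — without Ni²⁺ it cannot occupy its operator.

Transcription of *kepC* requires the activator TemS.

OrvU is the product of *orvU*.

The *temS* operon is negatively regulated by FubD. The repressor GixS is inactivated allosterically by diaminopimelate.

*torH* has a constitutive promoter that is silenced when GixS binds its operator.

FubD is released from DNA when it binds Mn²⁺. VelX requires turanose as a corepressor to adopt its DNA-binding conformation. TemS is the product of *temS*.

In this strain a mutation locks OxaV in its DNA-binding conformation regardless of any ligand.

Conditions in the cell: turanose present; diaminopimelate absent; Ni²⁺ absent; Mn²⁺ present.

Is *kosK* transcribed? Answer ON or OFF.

OFF

Mn²⁺ is present, so FubD is inactive.
With no repressor bound, *temS* is transcribed.
So TemS is produced and active.
No repressor is bound and TemS is active, so *kepC* is transcribed.
So KepC is produced and active.
Turanose is present, so VelX is active.
Diaminopimelate is absent, so GixS is active.
With repressor GixS bound, *torH* is not transcribed.
So TorH is not produced.
With repressor VelX bound, *orvU* is not transcribed.
So OrvU is not produced.
OxaV is constitutively active in this strain.
With repressor OxaV bound, *kosK* is not transcribed.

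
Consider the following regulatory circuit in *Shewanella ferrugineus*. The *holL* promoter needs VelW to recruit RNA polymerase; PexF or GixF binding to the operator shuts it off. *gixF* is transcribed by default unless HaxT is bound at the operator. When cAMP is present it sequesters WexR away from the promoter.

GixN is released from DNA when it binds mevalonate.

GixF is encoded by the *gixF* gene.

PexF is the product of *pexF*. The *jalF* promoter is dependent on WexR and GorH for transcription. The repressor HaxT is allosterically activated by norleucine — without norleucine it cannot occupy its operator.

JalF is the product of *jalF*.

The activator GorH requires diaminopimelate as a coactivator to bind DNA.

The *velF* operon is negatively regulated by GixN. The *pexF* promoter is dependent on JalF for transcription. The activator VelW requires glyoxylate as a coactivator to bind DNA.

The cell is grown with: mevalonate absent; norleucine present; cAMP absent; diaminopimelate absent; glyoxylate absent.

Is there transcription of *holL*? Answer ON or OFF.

OFF

cAMP is absent, so WexR is active.
Diaminopimelate is absent, so GorH is inactive.
Required activator GorH is absent, so *jalF* is not transcribed.
So JalF is not produced.
Required activator JalF is absent, so *pexF* is not transcribed.
So PexF is not produced.
Norleucine is present, so HaxT is active.
With repressor HaxT bound, *gixF* is not transcribed.
So GixF is not produced.
Glyoxylate is absent, so VelW is inactive.
Required activator VelW is absent, so *holL* is not transcribed.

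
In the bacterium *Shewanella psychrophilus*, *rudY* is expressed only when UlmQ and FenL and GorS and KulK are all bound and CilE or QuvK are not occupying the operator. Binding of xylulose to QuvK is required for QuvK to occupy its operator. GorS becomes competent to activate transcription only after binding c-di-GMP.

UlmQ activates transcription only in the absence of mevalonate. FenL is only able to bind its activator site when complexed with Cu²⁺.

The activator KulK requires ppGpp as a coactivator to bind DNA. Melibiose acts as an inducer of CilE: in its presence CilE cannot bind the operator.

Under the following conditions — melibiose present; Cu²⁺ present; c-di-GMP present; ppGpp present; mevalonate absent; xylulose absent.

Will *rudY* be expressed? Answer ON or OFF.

Mevalonate is absent, so UlmQ is active.
Melibiose is present, so CilE is inactive.
Xylulose is absent, so QuvK is inactive.
Cu²⁺ is present, so FenL is active.
c-di-GMP is present, so GorS is active.
ppGpp is present, so KulK is active.
No repressor is bound and UlmQ and FenL and GorS and KulK are active, so *rudY* is transcribed.

ON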